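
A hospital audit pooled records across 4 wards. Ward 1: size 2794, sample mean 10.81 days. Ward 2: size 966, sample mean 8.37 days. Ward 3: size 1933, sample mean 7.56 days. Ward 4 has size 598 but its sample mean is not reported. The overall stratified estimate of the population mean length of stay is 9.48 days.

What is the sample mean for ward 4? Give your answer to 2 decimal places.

Σ Nₕx̄ₕ = N·μ, so 598·x̄_4 = 6291·9.48 − (2794·10.81 + 966·8.37 + 1933·7.56).
= 59638.68 − 52902.04 = 6736.64.
x̄_4 = 6736.64 / 598 = 11.2653... → 11.27.

11.27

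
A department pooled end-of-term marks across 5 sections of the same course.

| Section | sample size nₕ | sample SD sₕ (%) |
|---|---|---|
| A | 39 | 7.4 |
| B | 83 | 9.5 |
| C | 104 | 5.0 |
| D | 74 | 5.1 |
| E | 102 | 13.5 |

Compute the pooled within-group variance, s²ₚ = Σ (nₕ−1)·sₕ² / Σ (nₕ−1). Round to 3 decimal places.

A: (39−1)·7.4² = 38·54.76 = 2080.88
B: (83−1)·9.5² = 82·90.25 = 7400.5
C: (104−1)·5.0² = 103·25 = 2575
D: (74−1)·5.1² = 73·26.01 = 1898.73
E: (102−1)·13.5² = 101·182.25 = 18407.25
Numerator = 32362.36; denominator = Σ(nₕ−1) = 397.
s²ₚ = 32362.36/397 = 81.51728... → 81.517.

81.517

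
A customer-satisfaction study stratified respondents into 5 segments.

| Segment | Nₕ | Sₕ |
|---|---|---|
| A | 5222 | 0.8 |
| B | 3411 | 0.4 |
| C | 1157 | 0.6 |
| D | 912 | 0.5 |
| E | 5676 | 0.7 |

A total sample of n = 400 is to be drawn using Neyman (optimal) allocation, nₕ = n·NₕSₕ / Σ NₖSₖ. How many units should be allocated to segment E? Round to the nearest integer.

149

Σ NₕSₕ = 5222·0.8 + 3411·0.4 + 1157·0.6 + 912·0.5 + 5676·0.7 = 10665.4.
Share for E: 3973.2/10665.4 = 0.37253.
n_E = 400 × 0.37253 = 149.013... → 149.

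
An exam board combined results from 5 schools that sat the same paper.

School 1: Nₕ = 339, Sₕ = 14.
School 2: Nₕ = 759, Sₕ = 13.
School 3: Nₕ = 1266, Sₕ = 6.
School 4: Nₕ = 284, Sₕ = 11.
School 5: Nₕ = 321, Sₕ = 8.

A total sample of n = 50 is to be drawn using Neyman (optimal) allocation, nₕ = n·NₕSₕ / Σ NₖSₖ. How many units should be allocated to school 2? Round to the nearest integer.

1: NₕSₕ = 339·14 = 4746
2: NₕSₕ = 759·13 = 9867
3: NₕSₕ = 1266·6 = 7596
4: NₕSₕ = 284·11 = 3124
5: NₕSₕ = 321·8 = 2568
Σ NₕSₕ = 27901.
n_2 = 50·9867/27901 = 17.682... → 18.

18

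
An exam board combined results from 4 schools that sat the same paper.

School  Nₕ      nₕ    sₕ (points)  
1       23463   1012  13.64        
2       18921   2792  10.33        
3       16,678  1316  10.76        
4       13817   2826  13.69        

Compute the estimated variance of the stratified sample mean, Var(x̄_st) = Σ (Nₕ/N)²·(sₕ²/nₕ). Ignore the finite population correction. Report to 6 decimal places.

N = 72879; Wₕ = Nₕ/N.
school 1: (23463/72879)²·13.64²/1012 = 0.019055068
school 2: (18921/72879)²·10.33²/2792 = 0.002576135
school 3: (16678/72879)²·10.76²/1316 = 0.004607356
school 4: (13817/72879)²·13.69²/2826 = 0.002383732
Sum = 0.028622291 → 0.028622.

0.028622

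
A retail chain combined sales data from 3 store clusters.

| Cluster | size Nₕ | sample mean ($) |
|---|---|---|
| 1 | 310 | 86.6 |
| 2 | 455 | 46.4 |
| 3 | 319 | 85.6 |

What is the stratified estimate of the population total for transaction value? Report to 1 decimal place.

75264.4

1: 310·86.6 = 26846
2: 455·46.4 = 21112
3: 319·85.6 = 27306.4
τ̂ = Σ Nₕx̄ₕ = 75264.4.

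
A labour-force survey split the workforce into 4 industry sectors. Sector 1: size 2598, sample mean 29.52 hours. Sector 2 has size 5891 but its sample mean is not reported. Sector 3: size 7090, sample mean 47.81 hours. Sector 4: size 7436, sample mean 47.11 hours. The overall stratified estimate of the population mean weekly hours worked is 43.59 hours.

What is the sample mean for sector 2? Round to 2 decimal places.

Σ Nₕx̄ₕ = N·μ, so 5891·x̄_2 = 23015·43.59 − (2598·29.52 + 7090·47.81 + 7436·47.11).
= 1003223.85 − 765975.82 = 237248.03.
x̄_2 = 237248.03 / 5891 = 40.2730... → 40.27.

40.27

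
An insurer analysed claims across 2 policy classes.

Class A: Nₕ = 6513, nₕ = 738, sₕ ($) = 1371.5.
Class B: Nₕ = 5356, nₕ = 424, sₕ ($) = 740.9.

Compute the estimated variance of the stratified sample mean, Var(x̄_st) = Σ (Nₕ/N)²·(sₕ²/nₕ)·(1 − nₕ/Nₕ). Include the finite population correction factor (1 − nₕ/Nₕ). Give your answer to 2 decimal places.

923.29

N = 11869; Wₕ = Nₕ/N.
class A: (6513/11869)²·1371.5²/738·(1 − 738/6513) = 680.51871
class B: (5356/11869)²·740.9²/424·(1 − 424/5356) = 242.76647
Sum = 923.28518 → 923.29.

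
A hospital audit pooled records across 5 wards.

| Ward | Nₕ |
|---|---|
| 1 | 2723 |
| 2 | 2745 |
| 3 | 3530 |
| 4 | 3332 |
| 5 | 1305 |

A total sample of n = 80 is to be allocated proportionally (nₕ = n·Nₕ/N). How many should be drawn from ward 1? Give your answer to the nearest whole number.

Share of ward 1 = 2723/13635 = 0.19971.
Allocate 80 × 0.19971 = 15.977... → 16.

16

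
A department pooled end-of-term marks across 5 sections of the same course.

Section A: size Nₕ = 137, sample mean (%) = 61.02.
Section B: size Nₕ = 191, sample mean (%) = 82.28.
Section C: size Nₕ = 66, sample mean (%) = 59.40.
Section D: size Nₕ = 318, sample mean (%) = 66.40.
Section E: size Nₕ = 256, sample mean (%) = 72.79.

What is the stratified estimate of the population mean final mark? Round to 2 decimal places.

N = 137 + 191 + 66 + 318 + 256 = 968.
The stratified mean weights each stratum mean by its population share Nₕ/N.
Σ Nₕx̄ₕ = 137·61.02 + 191·82.28 + 66·59.40 + 318·66.40 + 256·72.79 = 8359.74 + 15715.48 + 3920.4 + 21115.2 + 18634.24 = 67745.06.
Divide by N: 67745.06 / 968 = 69.9846... → 69.98.

69.98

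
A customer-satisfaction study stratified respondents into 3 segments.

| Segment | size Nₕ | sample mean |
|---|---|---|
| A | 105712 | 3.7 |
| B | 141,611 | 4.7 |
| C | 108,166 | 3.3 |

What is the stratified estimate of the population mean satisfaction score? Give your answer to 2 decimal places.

3.98

N = 355489; weights Wₕ = Nₕ/N = (0.2974, 0.3984, 0.3043).
x̄_st = Σ Wₕ·x̄ₕ = 0.2974·3.7 + 0.3984·4.7 + 0.3043·3.3 ≈ 3.9766...
→ 3.98.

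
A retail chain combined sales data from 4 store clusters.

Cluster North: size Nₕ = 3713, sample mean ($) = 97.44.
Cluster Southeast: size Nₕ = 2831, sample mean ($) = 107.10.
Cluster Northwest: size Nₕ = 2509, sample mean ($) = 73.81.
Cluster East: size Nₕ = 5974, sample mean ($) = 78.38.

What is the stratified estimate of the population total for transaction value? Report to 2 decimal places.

North: 3713·97.44 = 361794.72
Southeast: 2831·107.10 = 303200.1
Northwest: 2509·73.81 = 185189.29
East: 5974·78.38 = 468242.12
τ̂ = Σ Nₕx̄ₕ = 1318426.23.

1318426.23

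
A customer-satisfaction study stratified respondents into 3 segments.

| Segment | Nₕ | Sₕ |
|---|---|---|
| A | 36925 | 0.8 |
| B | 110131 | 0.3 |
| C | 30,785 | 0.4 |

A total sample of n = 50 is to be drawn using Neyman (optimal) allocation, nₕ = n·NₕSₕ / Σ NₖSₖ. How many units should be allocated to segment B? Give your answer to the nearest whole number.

Σ NₕSₕ = 36925·0.8 + 110131·0.3 + 30785·0.4 = 74893.3.
Share for B: 33039.3/74893.3 = 0.44115.
n_B = 50 × 0.44115 = 22.058... → 22.

22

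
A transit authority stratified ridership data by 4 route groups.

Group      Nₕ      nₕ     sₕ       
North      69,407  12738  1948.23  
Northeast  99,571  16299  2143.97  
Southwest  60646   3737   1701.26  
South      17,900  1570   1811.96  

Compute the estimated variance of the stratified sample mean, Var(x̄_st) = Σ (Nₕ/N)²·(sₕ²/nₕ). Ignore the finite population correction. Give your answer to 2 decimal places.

126.49

N = 247524. Term for each stratum: Wₕ²sₕ²/nₕ.
Var(x̄_st) = 23.42886 + 45.63600 + 46.49304 + 10.93626 = 126.49416 → 126.49.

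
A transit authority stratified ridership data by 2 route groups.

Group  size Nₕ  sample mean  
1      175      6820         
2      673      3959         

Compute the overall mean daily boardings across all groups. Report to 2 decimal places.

N = 848; weights Wₕ = Nₕ/N = (0.2064, 0.7936).
x̄_st = Σ Wₕ·x̄ₕ = 0.2064·6820 + 0.7936·3959 ≈ 4549.4186...
→ 4549.42.

4549.42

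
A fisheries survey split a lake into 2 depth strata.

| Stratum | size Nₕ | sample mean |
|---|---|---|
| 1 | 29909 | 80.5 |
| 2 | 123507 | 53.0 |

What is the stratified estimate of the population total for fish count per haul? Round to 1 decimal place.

8953545.5

1: 29909·80.5 = 2407674.5
2: 123507·53.0 = 6545871
τ̂ = Σ Nₕx̄ₕ = 8953545.5.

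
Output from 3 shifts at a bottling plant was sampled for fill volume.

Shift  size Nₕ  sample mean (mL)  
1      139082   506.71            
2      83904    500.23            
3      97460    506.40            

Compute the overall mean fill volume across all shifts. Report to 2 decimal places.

N = 139082 + 83904 + 97460 = 320446.
The stratified mean weights each stratum mean by its population share Nₕ/N.
Σ Nₕx̄ₕ = 139082·506.71 + 83904·500.23 + 97460·506.40 = 70474240.22 + 41971297.92 + 49353744 = 161799282.14.
Divide by N: 161799282.14 / 320446 = 504.9190... → 504.92.

504.92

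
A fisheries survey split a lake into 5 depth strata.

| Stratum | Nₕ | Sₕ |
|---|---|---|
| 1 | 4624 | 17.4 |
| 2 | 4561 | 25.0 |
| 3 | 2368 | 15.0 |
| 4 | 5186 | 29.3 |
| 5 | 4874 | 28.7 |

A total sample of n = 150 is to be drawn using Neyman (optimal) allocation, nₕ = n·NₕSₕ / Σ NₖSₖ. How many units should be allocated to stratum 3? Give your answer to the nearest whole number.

Σ NₕSₕ = 4624·17.4 + 4561·25.0 + 2368·15.0 + 5186·29.3 + 4874·28.7 = 521836.2.
Share for 3: 35520/521836.2 = 0.06807.
n_3 = 150 × 0.06807 = 10.210... → 10.

10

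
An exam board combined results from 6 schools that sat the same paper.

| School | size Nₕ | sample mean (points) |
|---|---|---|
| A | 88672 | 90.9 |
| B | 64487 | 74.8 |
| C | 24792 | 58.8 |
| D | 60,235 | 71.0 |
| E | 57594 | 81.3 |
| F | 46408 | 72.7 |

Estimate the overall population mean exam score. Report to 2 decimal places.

77.95

N = 88672 + 64487 + 24792 + 60235 + 57594 + 46408 = 342188.
Overall mean = Σ (Nₕ/N)·x̄ₕ — weight by population share, not a simple average.
Σ Nₕx̄ₕ = 88672·90.9 + 64487·74.8 + 24792·58.8 + 60235·71.0 + 57594·81.3 + 46408·72.7 = 8060284.8 + 4823627.6 + 1457769.6 + 4276685 + 4682392.2 + 3373861.6 = 26674620.8.
Divide by N: 26674620.8 / 342188 = 77.9531... → 77.95.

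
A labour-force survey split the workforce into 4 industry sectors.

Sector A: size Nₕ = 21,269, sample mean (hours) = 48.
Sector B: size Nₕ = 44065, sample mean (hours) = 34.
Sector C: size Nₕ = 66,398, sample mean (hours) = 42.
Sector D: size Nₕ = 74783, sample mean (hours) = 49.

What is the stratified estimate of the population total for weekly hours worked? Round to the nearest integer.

A: 21269·48 = 1020912
B: 44065·34 = 1498210
C: 66398·42 = 2788716
D: 74783·49 = 3664367
τ̂ = Σ Nₕx̄ₕ = 8972205.

8972205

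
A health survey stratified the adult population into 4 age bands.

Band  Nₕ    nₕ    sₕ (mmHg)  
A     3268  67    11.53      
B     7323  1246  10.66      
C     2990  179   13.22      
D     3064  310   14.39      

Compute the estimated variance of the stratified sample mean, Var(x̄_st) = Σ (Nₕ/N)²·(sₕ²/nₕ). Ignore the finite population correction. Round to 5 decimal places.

N = 16645. Term for each stratum: Wₕ²sₕ²/nₕ.
Var(x̄_st) = 0.07648571 + 0.01765253 + 0.03150538 + 0.02263444 = 0.14827805 → 0.14828.

0.14828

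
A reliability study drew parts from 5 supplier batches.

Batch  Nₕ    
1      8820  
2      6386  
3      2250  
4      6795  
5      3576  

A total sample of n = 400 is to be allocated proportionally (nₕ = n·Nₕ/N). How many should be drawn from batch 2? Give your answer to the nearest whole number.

N = 8820 + 6386 + 2250 + 6795 + 3576 = 27827.
n_2 = 400·6386/27827 = 91.796... → 92.

92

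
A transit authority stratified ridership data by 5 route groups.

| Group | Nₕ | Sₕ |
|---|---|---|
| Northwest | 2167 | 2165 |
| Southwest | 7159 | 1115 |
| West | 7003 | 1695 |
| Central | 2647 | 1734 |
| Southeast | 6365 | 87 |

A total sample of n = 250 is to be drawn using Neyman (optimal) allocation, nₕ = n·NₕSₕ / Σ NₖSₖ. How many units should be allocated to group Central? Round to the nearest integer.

39

Σ NₕSₕ = 2167·2165 + 7159·1115 + 7003·1695 + 2647·1734 + 6365·87 = 29687578.
Share for Central: 4589898/29687578 = 0.15461.
n_Central = 250 × 0.15461 = 38.652... → 39.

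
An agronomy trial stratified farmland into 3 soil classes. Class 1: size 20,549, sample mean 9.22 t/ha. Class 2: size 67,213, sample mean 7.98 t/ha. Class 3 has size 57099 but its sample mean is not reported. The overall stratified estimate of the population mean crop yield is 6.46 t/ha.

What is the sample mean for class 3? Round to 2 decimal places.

3.68

N = 20549 + 67213 + 57099 = 144861.
Overall total = μ·N = 6.46·144861 = 935802.06.
Subtract the known strata: 20549·9.22 + 67213·7.98 = 725821.52.
Remaining total for class 3: 935802.06 − 725821.52 = 209980.54.
Divide by its size: 209980.54 / 57099 = 3.6775... → 3.68.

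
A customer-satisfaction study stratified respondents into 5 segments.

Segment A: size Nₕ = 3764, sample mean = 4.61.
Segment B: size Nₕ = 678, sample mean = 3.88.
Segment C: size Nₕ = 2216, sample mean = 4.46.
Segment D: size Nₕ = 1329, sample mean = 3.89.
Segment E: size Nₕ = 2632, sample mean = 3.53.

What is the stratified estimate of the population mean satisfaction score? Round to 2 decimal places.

4.17

x̄_st = (Σ Nₕx̄ₕ) / (Σ Nₕ) = (3764·4.61 + 678·3.88 + 2216·4.46 + 1329·3.89 + 2632·3.53) / 10619
= 44326.81 / 10619 = 4.1743... → 4.17.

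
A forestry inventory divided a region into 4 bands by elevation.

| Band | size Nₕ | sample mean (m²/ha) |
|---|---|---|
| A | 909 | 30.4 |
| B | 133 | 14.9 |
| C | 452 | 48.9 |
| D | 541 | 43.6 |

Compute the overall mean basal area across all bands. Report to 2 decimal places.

x̄_st = (Σ Nₕx̄ₕ) / (Σ Nₕ) = (909·30.4 + 133·14.9 + 452·48.9 + 541·43.6) / 2035
= 75305.7 / 2035 = 37.0053... → 37.01.

37.01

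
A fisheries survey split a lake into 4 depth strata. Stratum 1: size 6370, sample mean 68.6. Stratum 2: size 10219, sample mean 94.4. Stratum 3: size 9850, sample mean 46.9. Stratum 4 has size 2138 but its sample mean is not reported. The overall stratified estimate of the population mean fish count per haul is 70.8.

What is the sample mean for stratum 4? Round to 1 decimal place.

74.7

Σ Nₕx̄ₕ = N·μ, so 2138·x̄_4 = 28577·70.8 − (6370·68.6 + 10219·94.4 + 9850·46.9).
= 2023251.6 − 1863620.6 = 159631.
x̄_4 = 159631 / 2138 = 74.664... → 74.7.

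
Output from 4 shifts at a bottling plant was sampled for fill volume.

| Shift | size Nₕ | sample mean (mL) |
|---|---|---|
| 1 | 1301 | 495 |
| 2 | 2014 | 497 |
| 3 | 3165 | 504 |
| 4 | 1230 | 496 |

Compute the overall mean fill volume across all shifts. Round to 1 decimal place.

499.4

N = 7710; weights Wₕ = Nₕ/N = (0.1687, 0.2612, 0.4105, 0.1595).
x̄_st = Σ Wₕ·x̄ₕ = 0.1687·495 + 0.2612·497 + 0.4105·504 + 0.1595·496 ≈ 499.377...
→ 499.4.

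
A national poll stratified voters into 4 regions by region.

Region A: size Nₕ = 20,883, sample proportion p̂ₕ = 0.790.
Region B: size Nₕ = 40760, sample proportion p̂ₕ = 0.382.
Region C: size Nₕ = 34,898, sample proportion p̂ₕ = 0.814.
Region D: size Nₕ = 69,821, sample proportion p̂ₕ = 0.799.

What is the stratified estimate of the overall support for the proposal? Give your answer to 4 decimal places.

0.6988

Wₕ = Nₕ/N with N = 166362: 0.1255, 0.2450, 0.2098, 0.4197.
p̂_st = 0.1255·0.790 + 0.2450·0.382 + 0.2098·0.814 + 0.4197·0.799 ≈ 0.698849... → 0.6988.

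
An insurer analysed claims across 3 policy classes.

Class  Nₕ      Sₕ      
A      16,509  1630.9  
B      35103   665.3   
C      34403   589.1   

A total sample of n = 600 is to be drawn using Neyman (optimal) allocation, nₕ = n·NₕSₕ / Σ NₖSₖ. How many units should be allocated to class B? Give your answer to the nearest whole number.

199

A: NₕSₕ = 16509·1630.9 = 26924528.1
B: NₕSₕ = 35103·665.3 = 23354025.9
C: NₕSₕ = 34403·589.1 = 20266807.3
Σ NₕSₕ = 70545361.3.
n_B = 600·23354025.9/70545361.3 = 198.630... → 199.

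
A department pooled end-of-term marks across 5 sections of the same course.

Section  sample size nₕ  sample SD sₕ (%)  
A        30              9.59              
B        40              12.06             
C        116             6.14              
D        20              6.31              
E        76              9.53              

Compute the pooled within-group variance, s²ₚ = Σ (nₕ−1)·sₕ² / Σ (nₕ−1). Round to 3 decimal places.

Degrees of freedom: 29 + 39 + 115 + 19 + 75 = 277.
Σ(nₕ−1)sₕ² = 29·91.9681 + 39·145.4436 + 115·37.6996 + 19·39.8161 + 75·90.8209 = 20242.9027.
s²ₚ = 20242.9027 / 277 = 73.07907... → 73.079.

73.079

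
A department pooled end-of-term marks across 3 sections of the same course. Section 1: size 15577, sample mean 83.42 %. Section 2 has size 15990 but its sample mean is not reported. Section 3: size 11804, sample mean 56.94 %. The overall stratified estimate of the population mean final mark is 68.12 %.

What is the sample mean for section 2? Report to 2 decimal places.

N = 15577 + 15990 + 11804 = 43371.
Overall total = μ·N = 68.12·43371 = 2954432.52.
Subtract the known strata: 15577·83.42 + 11804·56.94 = 1971553.1.
Remaining total for section 2: 2954432.52 − 1971553.1 = 982879.42.
Divide by its size: 982879.42 / 15990 = 61.4684... → 61.47.

61.47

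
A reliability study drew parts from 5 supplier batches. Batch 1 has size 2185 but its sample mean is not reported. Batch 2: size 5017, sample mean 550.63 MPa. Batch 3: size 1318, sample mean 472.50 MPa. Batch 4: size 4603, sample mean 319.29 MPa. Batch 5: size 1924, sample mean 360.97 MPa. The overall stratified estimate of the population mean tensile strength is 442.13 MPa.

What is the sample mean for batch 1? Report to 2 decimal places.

504.93

N = 2185 + 5017 + 1318 + 4603 + 1924 = 15047.
Overall total = μ·N = 442.13·15047 = 6652730.11.
Subtract the known strata: 5017·550.63 + 1318·472.50 + 4603·319.29 + 1924·360.97 = 5549463.86.
Remaining total for batch 1: 6652730.11 − 5549463.86 = 1103266.25.
Divide by its size: 1103266.25 / 2185 = 504.9273... → 504.93.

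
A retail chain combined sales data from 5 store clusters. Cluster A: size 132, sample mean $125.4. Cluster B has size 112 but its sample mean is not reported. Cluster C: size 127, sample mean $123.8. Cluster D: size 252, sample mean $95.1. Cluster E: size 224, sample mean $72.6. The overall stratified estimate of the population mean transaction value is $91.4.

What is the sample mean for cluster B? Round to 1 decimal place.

Σ Nₕx̄ₕ = N·μ, so 112·x̄_B = 847·91.4 − (132·125.4 + 127·123.8 + 252·95.1 + 224·72.6).
= 77415.8 − 72503 = 4912.8.
x̄_B = 4912.8 / 112 = 43.864... → 43.9.

43.9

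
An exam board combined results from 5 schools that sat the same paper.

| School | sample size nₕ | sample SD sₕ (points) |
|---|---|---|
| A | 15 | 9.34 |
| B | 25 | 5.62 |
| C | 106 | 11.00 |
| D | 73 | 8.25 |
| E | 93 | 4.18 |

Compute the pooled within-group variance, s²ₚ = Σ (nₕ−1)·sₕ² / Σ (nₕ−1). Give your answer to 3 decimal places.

69.030

A: (15−1)·9.34² = 14·87.2356 = 1221.2984
B: (25−1)·5.62² = 24·31.5844 = 758.0256
C: (106−1)·11.00² = 105·121 = 12705
D: (73−1)·8.25² = 72·68.0625 = 4900.5
E: (93−1)·4.18² = 92·17.4724 = 1607.4608
Numerator = 21192.2848; denominator = Σ(nₕ−1) = 307.
s²ₚ = 21192.2848/307 = 69.03024... → 69.030.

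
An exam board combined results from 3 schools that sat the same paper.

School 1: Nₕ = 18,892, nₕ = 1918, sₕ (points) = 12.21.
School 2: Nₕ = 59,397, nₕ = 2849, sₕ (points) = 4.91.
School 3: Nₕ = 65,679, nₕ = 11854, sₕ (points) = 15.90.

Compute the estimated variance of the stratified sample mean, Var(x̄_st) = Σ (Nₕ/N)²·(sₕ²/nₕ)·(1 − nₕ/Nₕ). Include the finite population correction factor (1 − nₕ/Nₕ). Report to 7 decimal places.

0.0062114

N = 143968. Term for each stratum: Wₕ²sₕ²/nₕ·(1−nₕ/Nₕ).
Var(x̄_st) = 0.0012025771 + 0.0013712617 + 0.0036375415 = 0.0062113803 → 0.0062114.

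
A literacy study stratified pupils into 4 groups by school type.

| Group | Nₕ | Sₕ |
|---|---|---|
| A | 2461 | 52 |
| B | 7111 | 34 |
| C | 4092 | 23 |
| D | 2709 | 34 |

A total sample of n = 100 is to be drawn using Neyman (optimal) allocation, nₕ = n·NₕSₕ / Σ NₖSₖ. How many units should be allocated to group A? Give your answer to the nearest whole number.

23

A: NₕSₕ = 2461·52 = 127972
B: NₕSₕ = 7111·34 = 241774
C: NₕSₕ = 4092·23 = 94116
D: NₕSₕ = 2709·34 = 92106
Σ NₕSₕ = 555968.
n_A = 100·127972/555968 = 23.018... → 23.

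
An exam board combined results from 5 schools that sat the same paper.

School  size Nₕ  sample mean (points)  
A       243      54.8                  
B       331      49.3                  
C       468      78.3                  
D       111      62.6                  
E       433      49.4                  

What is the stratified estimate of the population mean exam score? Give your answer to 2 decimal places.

59.66

N = 243 + 331 + 468 + 111 + 433 = 1586.
Weight each subgroup mean by Nₕ/N and sum.
Σ Nₕx̄ₕ = 243·54.8 + 331·49.3 + 468·78.3 + 111·62.6 + 433·49.4 = 13316.4 + 16318.3 + 36644.4 + 6948.6 + 21390.2 = 94617.9.
Divide by N: 94617.9 / 1586 = 59.6582... → 59.66.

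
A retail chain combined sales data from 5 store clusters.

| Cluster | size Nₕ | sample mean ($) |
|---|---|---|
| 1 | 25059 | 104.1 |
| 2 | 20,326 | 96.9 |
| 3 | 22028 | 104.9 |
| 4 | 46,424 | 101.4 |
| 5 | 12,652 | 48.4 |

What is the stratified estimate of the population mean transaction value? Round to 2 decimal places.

96.52

x̄_st = (Σ Nₕx̄ₕ) / (Σ Nₕ) = (25059·104.1 + 20326·96.9 + 22028·104.9 + 46424·101.4 + 12652·48.4) / 126489
= 12208718.9 / 126489 = 96.5200... → 96.52.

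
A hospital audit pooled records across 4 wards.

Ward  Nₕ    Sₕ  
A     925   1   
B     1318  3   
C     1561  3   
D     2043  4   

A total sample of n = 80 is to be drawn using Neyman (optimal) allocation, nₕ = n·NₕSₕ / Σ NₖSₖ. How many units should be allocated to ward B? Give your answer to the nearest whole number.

A: NₕSₕ = 925·1 = 925
B: NₕSₕ = 1318·3 = 3954
C: NₕSₕ = 1561·3 = 4683
D: NₕSₕ = 2043·4 = 8172
Σ NₕSₕ = 17734.
n_B = 80·3954/17734 = 17.837... → 18.

18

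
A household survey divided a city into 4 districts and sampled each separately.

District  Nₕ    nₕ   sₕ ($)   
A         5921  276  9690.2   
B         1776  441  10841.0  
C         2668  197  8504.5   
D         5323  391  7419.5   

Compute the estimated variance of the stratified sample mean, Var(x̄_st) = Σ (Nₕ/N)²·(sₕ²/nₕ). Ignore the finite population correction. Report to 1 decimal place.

N = 15688; Wₕ = Nₕ/N.
district A: (5921/15688)²·9690.2²/276 = 48463.1189
district B: (1776/15688)²·10841.0²/441 = 3415.4730
district C: (2668/15688)²·8504.5²/197 = 10618.6140
district D: (5323/15688)²·7419.5²/391 = 16208.7787
Sum = 78705.9846 → 78706.0.

78706.0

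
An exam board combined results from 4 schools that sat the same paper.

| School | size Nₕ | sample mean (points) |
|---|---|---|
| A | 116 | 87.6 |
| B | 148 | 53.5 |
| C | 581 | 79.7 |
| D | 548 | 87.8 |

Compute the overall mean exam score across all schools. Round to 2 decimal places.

x̄_st = (Σ Nₕx̄ₕ) / (Σ Nₕ) = (116·87.6 + 148·53.5 + 581·79.7 + 548·87.8) / 1393
= 112499.7 / 1393 = 80.7607... → 80.76.

80.76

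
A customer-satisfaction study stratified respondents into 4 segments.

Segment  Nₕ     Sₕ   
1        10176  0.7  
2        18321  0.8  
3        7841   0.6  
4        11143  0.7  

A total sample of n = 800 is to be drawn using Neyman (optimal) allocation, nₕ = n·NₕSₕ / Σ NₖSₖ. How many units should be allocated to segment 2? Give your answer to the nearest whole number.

1: NₕSₕ = 10176·0.7 = 7123.2
2: NₕSₕ = 18321·0.8 = 14656.8
3: NₕSₕ = 7841·0.6 = 4704.6
4: NₕSₕ = 11143·0.7 = 7800.1
Σ NₕSₕ = 34284.7.
n_2 = 800·14656.8/34284.7 = 342.002... → 342.

342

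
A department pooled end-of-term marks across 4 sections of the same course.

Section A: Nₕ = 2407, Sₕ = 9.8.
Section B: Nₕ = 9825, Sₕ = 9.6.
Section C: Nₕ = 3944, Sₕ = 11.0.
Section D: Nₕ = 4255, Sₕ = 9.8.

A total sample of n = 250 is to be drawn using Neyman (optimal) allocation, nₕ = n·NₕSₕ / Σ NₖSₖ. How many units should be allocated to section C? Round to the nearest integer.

Σ NₕSₕ = 2407·9.8 + 9825·9.6 + 3944·11.0 + 4255·9.8 = 202991.6.
Share for C: 43384/202991.6 = 0.21372.
n_C = 250 × 0.21372 = 53.431... → 53.

53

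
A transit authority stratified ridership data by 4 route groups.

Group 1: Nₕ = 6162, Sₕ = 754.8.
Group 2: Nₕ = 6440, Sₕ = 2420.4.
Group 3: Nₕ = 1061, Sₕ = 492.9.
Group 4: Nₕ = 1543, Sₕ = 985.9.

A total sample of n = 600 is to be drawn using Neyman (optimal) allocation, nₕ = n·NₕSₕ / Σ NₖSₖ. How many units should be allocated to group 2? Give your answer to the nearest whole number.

Σ NₕSₕ = 6162·754.8 + 6440·2420.4 + 1061·492.9 + 1543·985.9 = 22282664.2.
Share for 2: 15587376/22282664.2 = 0.69953.
n_2 = 600 × 0.69953 = 419.718... → 420.

420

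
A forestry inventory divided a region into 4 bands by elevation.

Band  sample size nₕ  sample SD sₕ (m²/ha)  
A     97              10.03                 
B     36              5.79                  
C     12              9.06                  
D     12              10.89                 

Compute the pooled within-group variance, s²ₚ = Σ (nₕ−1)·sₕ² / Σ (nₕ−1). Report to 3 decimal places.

A: (97−1)·10.03² = 96·100.6009 = 9657.6864
B: (36−1)·5.79² = 35·33.5241 = 1173.3435
C: (12−1)·9.06² = 11·82.0836 = 902.9196
D: (12−1)·10.89² = 11·118.5921 = 1304.5131
Numerator = 13038.4626; denominator = Σ(nₕ−1) = 153.
s²ₚ = 13038.4626/153 = 85.21871... → 85.219.

85.219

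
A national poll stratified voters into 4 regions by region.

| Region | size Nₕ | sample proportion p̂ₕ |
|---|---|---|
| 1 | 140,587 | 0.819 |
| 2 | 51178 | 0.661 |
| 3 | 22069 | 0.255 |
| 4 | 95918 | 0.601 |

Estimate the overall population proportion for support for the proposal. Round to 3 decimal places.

0.685

N = 140587 + 51178 + 22069 + 95918 = 309752.
Overall proportion = Σ (Nₕ/N)·p̂ₕ.
Σ Nₕp̂ₕ = 115140.753 + 33828.658 + 5627.595 + 57646.718 = 212243.724.
212243.724 / 309752 = 0.68521... → 0.685.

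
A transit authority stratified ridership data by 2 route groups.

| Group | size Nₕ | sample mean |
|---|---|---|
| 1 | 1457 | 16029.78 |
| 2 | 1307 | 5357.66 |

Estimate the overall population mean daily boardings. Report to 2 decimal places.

N = 2764; weights Wₕ = Nₕ/N = (0.5271, 0.4729).
x̄_st = Σ Wₕ·x̄ₕ = 0.5271·16029.78 + 0.4729·5357.66 ≈ 10983.3036...
→ 10983.30.

10983.30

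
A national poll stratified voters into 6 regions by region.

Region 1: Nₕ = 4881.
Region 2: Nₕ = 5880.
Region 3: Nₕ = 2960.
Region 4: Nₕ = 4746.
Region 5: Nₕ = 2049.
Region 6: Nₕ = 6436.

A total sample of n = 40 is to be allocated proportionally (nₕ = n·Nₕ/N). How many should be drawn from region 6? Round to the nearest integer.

10

N = 4881 + 5880 + 2960 + 4746 + 2049 + 6436 = 26952.
n_6 = 40·6436/26952 = 9.552... → 10.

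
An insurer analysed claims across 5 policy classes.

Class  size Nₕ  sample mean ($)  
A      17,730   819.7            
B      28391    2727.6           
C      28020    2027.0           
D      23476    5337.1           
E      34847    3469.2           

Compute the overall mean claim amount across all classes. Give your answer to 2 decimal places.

2981.60

N = 17730 + 28391 + 28020 + 23476 + 34847 = 132464.
Weight each subgroup mean by Nₕ/N and sum.
Σ Nₕx̄ₕ = 17730·819.7 + 28391·2727.6 + 28020·2027.0 + 23476·5337.1 + 34847·3469.2 = 14533281 + 77439291.6 + 56796540 + 125293759.6 + 120891212.4 = 394954084.6.
Divide by N: 394954084.6 / 132464 = 2981.5956... → 2981.60.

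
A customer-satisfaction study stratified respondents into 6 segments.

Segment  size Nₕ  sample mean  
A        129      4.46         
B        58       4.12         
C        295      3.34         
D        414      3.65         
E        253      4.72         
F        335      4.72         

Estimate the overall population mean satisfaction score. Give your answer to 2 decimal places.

x̄_st = (Σ Nₕx̄ₕ) / (Σ Nₕ) = (129·4.46 + 58·4.12 + 295·3.34 + 414·3.65 + 253·4.72 + 335·4.72) / 1484
= 6086.06 / 1484 = 4.1011... → 4.10.

4.10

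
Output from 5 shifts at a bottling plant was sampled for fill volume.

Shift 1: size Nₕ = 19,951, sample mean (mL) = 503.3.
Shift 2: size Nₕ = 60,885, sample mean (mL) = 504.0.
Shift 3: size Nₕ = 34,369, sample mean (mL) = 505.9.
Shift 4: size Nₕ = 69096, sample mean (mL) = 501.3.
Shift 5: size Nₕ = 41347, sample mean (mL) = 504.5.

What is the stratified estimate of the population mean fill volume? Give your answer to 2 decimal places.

503.49

x̄_st = (Σ Nₕx̄ₕ) / (Σ Nₕ) = (19951·503.3 + 60885·504.0 + 34369·505.9 + 69096·501.3 + 41347·504.5) / 225648
= 113612041.7 / 225648 = 503.4923... → 503.49.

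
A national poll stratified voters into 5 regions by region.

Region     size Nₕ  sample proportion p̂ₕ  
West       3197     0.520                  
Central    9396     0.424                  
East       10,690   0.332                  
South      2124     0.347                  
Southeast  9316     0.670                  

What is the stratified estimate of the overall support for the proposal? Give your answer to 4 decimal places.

0.4658

N = 3197 + 9396 + 10690 + 2124 + 9316 = 34723.
Overall proportion = Σ (Nₕ/N)·p̂ₕ.
Σ Nₕp̂ₕ = 1662.44 + 3983.904 + 3549.08 + 737.028 + 6241.72 = 16174.172.
16174.172 / 34723 = 0.465806... → 0.4658.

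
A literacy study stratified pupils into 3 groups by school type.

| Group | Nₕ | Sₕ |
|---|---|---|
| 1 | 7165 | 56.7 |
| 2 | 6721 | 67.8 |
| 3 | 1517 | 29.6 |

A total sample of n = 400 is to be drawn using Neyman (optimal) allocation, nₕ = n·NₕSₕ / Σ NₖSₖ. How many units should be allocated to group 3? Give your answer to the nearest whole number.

1: NₕSₕ = 7165·56.7 = 406255.5
2: NₕSₕ = 6721·67.8 = 455683.8
3: NₕSₕ = 1517·29.6 = 44903.2
Σ NₕSₕ = 906842.5.
n_3 = 400·44903.2/906842.5 = 19.806... → 20.

20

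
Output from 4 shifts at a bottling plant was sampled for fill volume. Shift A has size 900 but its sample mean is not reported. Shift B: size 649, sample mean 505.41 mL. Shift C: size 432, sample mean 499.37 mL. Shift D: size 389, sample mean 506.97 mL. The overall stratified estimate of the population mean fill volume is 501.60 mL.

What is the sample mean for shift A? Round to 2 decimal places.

N = 900 + 649 + 432 + 389 = 2370.
Overall total = μ·N = 501.60·2370 = 1188792.
Subtract the known strata: 649·505.41 + 432·499.37 + 389·506.97 = 740950.26.
Remaining total for shift A: 1188792 − 740950.26 = 447841.74.
Divide by its size: 447841.74 / 900 = 497.6019... → 497.60.

497.60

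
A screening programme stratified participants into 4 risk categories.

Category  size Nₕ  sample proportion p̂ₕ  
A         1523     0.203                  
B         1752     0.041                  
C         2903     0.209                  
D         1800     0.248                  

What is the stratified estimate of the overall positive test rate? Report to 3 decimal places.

0.180

Wₕ = Nₕ/N with N = 7978: 0.1909, 0.2196, 0.3639, 0.2256.
p̂_st = 0.1909·0.203 + 0.2196·0.041 + 0.3639·0.209 + 0.2256·0.248 ≈ 0.17976... → 0.180.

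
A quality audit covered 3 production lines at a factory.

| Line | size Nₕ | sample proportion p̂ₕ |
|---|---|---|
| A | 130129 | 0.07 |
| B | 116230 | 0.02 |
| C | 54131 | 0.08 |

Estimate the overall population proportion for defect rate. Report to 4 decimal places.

0.0525

N = 130129 + 116230 + 54131 = 300490.
Overall proportion = Σ (Nₕ/N)·p̂ₕ.
Σ Nₕp̂ₕ = 9109.03 + 2324.6 + 4330.48 = 15764.11.
15764.11 / 300490 = 0.052461... → 0.0525.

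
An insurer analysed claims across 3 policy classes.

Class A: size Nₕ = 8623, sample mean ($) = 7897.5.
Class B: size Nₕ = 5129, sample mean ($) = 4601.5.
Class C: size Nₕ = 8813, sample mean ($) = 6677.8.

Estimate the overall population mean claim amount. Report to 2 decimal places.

6671.96

N = 8623 + 5129 + 8813 = 22565.
The stratified mean weights each stratum mean by its population share Nₕ/N.
Σ Nₕx̄ₕ = 8623·7897.5 + 5129·4601.5 + 8813·6677.8 = 68100142.5 + 23601093.5 + 58851451.4 = 150552687.4.
Divide by N: 150552687.4 / 22565 = 6671.9560... → 6671.96.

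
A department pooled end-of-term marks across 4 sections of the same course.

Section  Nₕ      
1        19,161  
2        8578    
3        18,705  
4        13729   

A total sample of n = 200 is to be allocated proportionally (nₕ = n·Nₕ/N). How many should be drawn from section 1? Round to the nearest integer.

64

Share of section 1 = 19161/60173 = 0.31843.
Allocate 200 × 0.31843 = 63.686... → 64.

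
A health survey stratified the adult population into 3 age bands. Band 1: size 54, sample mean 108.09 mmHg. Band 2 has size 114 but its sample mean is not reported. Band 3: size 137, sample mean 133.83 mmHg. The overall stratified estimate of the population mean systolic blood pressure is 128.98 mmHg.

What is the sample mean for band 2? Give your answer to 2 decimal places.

133.05

N = 54 + 114 + 137 = 305.
Overall total = μ·N = 128.98·305 = 39338.9.
Subtract the known strata: 54·108.09 + 137·133.83 = 24171.57.
Remaining total for band 2: 39338.9 − 24171.57 = 15167.33.
Divide by its size: 15167.33 / 114 = 133.0468... → 133.05.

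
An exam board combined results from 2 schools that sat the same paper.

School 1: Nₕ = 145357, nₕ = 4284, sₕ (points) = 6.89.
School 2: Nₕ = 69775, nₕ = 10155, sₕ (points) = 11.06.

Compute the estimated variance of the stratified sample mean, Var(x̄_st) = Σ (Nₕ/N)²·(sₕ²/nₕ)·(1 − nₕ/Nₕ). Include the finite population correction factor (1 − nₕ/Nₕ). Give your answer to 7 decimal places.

0.0059925

N = 215132. Term for each stratum: Wₕ²sₕ²/nₕ·(1−nₕ/Nₕ).
Var(x̄_st) = 0.0049097435 + 0.0010827099 = 0.0059924534 → 0.0059925.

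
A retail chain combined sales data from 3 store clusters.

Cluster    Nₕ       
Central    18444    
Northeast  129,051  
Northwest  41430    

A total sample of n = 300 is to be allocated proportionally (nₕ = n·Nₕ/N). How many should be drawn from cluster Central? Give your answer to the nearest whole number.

N = 18444 + 129051 + 41430 = 188925.
n_Central = 300·18444/188925 = 29.288... → 29.

29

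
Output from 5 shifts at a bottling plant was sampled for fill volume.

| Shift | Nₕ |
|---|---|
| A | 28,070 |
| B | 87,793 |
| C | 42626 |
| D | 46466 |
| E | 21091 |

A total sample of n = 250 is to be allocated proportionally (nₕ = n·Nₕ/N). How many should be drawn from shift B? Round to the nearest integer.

Share of shift B = 87793/226046 = 0.38839.
Allocate 250 × 0.38839 = 97.096... → 97.

97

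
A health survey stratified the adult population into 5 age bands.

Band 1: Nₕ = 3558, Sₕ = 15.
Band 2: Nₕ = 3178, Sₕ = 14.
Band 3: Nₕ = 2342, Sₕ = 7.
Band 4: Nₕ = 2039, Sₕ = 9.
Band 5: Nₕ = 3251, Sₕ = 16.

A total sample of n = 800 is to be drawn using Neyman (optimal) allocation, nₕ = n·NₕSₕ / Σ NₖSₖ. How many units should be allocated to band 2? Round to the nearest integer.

193

1: NₕSₕ = 3558·15 = 53370
2: NₕSₕ = 3178·14 = 44492
3: NₕSₕ = 2342·7 = 16394
4: NₕSₕ = 2039·9 = 18351
5: NₕSₕ = 3251·16 = 52016
Σ NₕSₕ = 184623.
n_2 = 800·44492/184623 = 192.791... → 193.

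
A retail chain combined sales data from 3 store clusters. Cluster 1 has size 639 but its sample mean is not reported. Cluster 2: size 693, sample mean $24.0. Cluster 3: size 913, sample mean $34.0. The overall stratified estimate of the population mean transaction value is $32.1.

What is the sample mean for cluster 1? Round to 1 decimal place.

N = 639 + 693 + 913 = 2245.
Overall total = μ·N = 32.1·2245 = 72064.5.
Subtract the known strata: 693·24.0 + 913·34.0 = 47674.
Remaining total for cluster 1: 72064.5 − 47674 = 24390.5.
Divide by its size: 24390.5 / 639 = 38.170... → 38.2.

38.2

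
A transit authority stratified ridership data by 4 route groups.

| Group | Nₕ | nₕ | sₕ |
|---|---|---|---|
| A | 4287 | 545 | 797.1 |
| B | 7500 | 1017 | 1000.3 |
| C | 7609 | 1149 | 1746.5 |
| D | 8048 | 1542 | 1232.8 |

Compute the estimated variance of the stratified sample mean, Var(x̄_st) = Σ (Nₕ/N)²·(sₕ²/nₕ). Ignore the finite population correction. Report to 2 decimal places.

N = 27444. Term for each stratum: Wₕ²sₕ²/nₕ.
Var(x̄_st) = 28.44731 + 73.47969 + 204.06922 + 84.75825 = 390.75447 → 390.75.

390.75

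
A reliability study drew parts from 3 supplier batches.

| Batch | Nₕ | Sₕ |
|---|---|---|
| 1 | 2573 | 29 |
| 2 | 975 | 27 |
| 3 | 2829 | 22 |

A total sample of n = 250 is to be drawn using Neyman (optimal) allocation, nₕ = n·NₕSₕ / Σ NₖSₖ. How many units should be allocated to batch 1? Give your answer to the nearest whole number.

1: NₕSₕ = 2573·29 = 74617
2: NₕSₕ = 975·27 = 26325
3: NₕSₕ = 2829·22 = 62238
Σ NₕSₕ = 163180.
n_1 = 250·74617/163180 = 114.317... → 114.

114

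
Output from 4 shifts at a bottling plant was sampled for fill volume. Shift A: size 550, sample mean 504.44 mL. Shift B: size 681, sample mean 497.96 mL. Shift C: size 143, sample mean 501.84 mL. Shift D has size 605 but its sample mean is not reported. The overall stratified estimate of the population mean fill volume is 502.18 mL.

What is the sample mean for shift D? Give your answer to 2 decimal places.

504.96

N = 550 + 681 + 143 + 605 = 1979.
Overall total = μ·N = 502.18·1979 = 993814.22.
Subtract the known strata: 550·504.44 + 681·497.96 + 143·501.84 = 688315.88.
Remaining total for shift D: 993814.22 − 688315.88 = 305498.34.
Divide by its size: 305498.34 / 605 = 504.9559... → 504.96.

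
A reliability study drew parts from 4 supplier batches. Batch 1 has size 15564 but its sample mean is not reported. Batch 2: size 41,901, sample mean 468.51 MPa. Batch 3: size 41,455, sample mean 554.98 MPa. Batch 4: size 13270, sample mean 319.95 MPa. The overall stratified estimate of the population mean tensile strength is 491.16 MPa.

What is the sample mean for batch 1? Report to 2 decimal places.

528.13

Σ Nₕx̄ₕ = N·μ, so 15564·x̄_1 = 112190·491.16 − (41901·468.51 + 41455·554.98 + 13270·319.95).
= 55103240.4 − 46883469.91 = 8219770.49.
x̄_1 = 8219770.49 / 15564 = 528.1271... → 528.13.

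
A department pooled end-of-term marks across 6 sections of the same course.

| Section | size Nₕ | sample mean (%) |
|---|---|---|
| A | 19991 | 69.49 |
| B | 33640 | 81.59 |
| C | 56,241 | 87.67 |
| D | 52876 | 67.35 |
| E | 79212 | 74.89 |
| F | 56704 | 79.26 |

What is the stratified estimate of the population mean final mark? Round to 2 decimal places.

77.18

N = 298664; weights Wₕ = Nₕ/N = (0.0669, 0.1126, 0.1883, 0.1770, 0.2652, 0.1899).
x̄_st = Σ Wₕ·x̄ₕ = 0.0669·69.49 + 0.1126·81.59 + 0.1883·87.67 + 0.1770·67.35 + 0.2652·74.89 + 0.1899·79.26 ≈ 77.1846...
→ 77.18.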